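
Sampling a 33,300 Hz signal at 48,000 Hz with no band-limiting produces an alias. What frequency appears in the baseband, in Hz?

14,700 Hz

Nyquist = 48,000/2 = 24,000 Hz; 33,300 Hz exceeds it.
Alias = |33,300 − 1×48,000| = |33,300 − 48,000| = 14,700 Hz.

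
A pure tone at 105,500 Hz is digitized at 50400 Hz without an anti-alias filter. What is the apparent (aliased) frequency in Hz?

Nyquist = 50,400/2 = 25,200 Hz; 105,500 Hz exceeds it.
Alias = |105,500 − 2×50,400| = |105,500 − 100,800| = 4,700 Hz.

4,700 Hz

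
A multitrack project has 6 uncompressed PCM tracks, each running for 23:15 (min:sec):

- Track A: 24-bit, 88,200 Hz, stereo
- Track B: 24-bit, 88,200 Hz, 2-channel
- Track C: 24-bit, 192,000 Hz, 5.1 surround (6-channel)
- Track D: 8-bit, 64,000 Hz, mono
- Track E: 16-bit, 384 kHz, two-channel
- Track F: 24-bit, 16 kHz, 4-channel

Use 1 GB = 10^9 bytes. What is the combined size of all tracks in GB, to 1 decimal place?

23:15 (min:sec) = 1,395 s.
Track A: 88,200 × 1,395 × 3 × 2 = 738,234,000 bytes.
Track B: 88,200 × 1,395 × 3 × 2 = 738,234,000 bytes.
Track C: 192,000 × 1,395 × 3 × 6 = 4,821,120,000 bytes.
Track D: 64,000 × 1,395 × 1 × 1 = 89,280,000 bytes.
Track E: 384,000 × 1,395 × 2 × 2 = 2,142,720,000 bytes.
Track F: 16,000 × 1,395 × 3 × 4 = 267,840,000 bytes.
Total = 8,797,428,000 bytes = 8.8 GB.

8.8 GB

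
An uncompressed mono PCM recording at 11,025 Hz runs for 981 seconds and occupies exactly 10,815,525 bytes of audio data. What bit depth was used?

8 bits

Bytes per sample = 10,815,525 / (11,025 × 981 × 1) = 10,815,525 / 10,815,525 = 1.
Bit depth = 1 × 8 = 8 bits.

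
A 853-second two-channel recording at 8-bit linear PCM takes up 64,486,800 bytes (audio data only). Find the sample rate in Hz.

Bytes = sample_rate × seconds × bytes_per_sample × channels.
sample_rate = 64,486,800 / (853 × 1 × 2) = 64,486,800 / 1,706 = 37,800 Hz.

37,800 Hz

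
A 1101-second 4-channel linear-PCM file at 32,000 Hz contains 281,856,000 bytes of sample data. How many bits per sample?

16 bits

Bytes per sample = 281,856,000 / (32,000 × 1,101 × 4) = 281,856,000 / 140,928,000 = 2.
Bit depth = 2 × 8 = 16 bits.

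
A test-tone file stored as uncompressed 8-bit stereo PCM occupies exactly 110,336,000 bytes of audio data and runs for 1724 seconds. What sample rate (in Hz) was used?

32,000 Hz

Bytes = sample_rate × seconds × bytes_per_sample × channels.
sample_rate = 110,336,000 / (1,724 × 1 × 2) = 110,336,000 / 3,448 = 32,000 Hz.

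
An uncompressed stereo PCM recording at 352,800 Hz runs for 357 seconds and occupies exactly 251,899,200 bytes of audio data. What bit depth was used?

Bytes per sample = 251,899,200 / (352,800 × 357 × 2) = 251,899,200 / 251,899,200 = 1.
Bit depth = 1 × 8 = 8 bits.

8 bits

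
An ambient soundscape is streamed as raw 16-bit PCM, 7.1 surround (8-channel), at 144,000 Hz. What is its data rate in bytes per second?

2,304,000 bytes/s

Bit rate = 144,000 × 16 × 8 = 18,432,000 bits/s.
18,432,000 / 8 = 2,304,000 bytes/s.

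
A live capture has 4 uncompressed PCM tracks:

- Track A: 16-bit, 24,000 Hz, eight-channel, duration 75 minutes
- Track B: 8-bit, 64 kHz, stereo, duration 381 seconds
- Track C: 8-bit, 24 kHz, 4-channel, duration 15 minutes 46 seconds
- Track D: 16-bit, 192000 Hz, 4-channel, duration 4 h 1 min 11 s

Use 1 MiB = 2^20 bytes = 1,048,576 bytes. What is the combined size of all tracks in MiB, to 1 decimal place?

22978.8 MiB

Track A: 75 minutes = 4,500 s; 24,000 × 4,500 × 2 × 8 = 1,728,000,000 bytes.
Track B: 64,000 × 381 × 1 × 2 = 48,768,000 bytes.
Track C: 15 minutes 46 seconds = 946 s; 24,000 × 946 × 1 × 4 = 90,816,000 bytes.
Track D: 4 h 1 min 11 s = 14,471 s; 192,000 × 14,471 × 2 × 4 = 22,227,456,000 bytes.
Total = 24,095,040,000 bytes = 22978.8 MiB.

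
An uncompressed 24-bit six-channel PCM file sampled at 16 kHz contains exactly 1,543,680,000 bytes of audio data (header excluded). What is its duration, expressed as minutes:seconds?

Byte rate = 16,000 × 3 × 6 = 288,000 bytes/s.
Duration = 1,543,680,000 / 288,000 = 5,360 s.
5,360 s = 89:20.

89:20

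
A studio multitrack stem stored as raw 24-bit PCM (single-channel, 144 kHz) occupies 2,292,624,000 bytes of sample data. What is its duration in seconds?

Byte rate = 144,000 × 3 × 1 = 432,000 bytes/s.
Duration = 2,292,624,000 / 432,000 = 5,307 s.

5,307 seconds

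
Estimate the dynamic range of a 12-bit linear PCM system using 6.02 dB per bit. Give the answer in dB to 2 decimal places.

72.24 dB

12 × 6.02 = 72.24 dB.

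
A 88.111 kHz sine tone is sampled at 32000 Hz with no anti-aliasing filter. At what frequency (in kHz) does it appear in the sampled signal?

7.889 kHz

Nyquist = 32,000/2 = 16,000 Hz; 88,111 Hz exceeds it.
Alias = |88,111 − 3×32,000| = |88,111 − 96,000| = 7,889 Hz = 7.889 kHz.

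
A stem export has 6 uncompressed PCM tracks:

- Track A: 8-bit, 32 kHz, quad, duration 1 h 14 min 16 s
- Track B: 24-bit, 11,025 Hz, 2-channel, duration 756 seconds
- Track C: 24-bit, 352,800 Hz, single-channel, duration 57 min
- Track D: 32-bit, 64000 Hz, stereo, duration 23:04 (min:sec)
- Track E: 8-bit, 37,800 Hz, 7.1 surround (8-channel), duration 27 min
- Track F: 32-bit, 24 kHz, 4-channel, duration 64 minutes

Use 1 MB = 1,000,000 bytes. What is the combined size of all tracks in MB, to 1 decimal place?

Track A: 1 h 14 min 16 s = 4,456 s; 32,000 × 4,456 × 1 × 4 = 570,368,000 bytes.
Track B: 11,025 × 756 × 3 × 2 = 50,009,400 bytes.
Track C: 57 min = 3,420 s; 352,800 × 3,420 × 3 × 1 = 3,619,728,000 bytes.
Track D: 23:04 (min:sec) = 1,384 s; 64,000 × 1,384 × 4 × 2 = 708,608,000 bytes.
Track E: 27 min = 1,620 s; 37,800 × 1,620 × 1 × 8 = 489,888,000 bytes.
Track F: 64 minutes = 3,840 s; 24,000 × 3,840 × 4 × 4 = 1,474,560,000 bytes.
Total = 6,913,161,400 bytes = 6913.2 MB.

6913.2 MB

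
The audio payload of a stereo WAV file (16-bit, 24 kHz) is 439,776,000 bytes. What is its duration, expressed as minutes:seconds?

Byte rate = 24,000 × 2 × 2 = 96,000 bytes/s.
Duration = 439,776,000 / 96,000 = 4,581 s.
4,581 s = 76:21.

76:21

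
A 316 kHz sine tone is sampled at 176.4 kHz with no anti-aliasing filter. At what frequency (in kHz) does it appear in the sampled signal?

36.8 kHz

Nyquist = 176,400/2 = 88,200 Hz; 316,000 Hz exceeds it.
Alias = |316,000 − 2×176,400| = |316,000 − 352,800| = 36,800 Hz = 36.8 kHz.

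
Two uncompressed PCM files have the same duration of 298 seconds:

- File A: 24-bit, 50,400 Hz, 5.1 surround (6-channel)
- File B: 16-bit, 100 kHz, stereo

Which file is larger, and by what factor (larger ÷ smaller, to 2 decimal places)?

File A, by a factor of 2.27

File A: 50,400 × 3 × 6 = 907,200 bytes/s.
File B: 100,000 × 2 × 2 = 400,000 bytes/s.
File A is larger; ratio = 270,345,600 / 119,200,000 = 2.27.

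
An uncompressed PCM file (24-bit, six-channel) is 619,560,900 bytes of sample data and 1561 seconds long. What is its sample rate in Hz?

22,050 Hz

Bytes = sample_rate × seconds × bytes_per_sample × channels.
sample_rate = 619,560,900 / (1,561 × 3 × 6) = 619,560,900 / 28,098 = 22,050 Hz.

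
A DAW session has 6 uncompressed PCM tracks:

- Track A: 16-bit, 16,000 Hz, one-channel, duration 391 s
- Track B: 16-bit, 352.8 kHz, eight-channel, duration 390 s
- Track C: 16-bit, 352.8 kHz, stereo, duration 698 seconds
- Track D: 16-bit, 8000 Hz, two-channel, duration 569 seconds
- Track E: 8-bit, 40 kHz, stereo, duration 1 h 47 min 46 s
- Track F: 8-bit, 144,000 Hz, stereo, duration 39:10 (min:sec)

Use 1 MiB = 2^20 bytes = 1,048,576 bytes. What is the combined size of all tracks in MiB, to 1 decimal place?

4206.9 MiB

Track A: 16,000 × 391 × 2 × 1 = 12,512,000 bytes.
Track B: 352,800 × 390 × 2 × 8 = 2,201,472,000 bytes.
Track C: 352,800 × 698 × 2 × 2 = 985,017,600 bytes.
Track D: 8,000 × 569 × 2 × 2 = 18,208,000 bytes.
Track E: 1 h 47 min 46 s = 6,466 s; 40,000 × 6,466 × 1 × 2 = 517,280,000 bytes.
Track F: 39:10 (min:sec) = 2,350 s; 144,000 × 2,350 × 1 × 2 = 676,800,000 bytes.
Total = 4,411,289,600 bytes = 4206.9 MiB.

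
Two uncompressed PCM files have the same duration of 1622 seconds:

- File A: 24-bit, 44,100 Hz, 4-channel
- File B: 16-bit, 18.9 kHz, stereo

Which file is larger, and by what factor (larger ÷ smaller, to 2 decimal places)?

File A: 44,100 × 3 × 4 = 529,200 bytes/s.
File B: 18,900 × 2 × 2 = 75,600 bytes/s.
File A is larger; ratio = 858,362,400 / 122,623,200 = 7.00.

File A, by a factor of 7.00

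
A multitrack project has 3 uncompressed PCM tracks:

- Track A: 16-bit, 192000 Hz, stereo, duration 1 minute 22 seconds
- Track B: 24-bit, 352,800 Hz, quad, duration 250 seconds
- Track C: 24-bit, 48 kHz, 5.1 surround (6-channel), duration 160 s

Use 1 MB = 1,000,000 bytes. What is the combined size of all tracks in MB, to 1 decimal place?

Track A: 1 minute 22 seconds = 82 s; 192,000 × 82 × 2 × 2 = 62,976,000 bytes.
Track B: 352,800 × 250 × 3 × 4 = 1,058,400,000 bytes.
Track C: 48,000 × 160 × 3 × 6 = 138,240,000 bytes.
Total = 1,259,616,000 bytes = 1259.6 MB.

1259.6 MB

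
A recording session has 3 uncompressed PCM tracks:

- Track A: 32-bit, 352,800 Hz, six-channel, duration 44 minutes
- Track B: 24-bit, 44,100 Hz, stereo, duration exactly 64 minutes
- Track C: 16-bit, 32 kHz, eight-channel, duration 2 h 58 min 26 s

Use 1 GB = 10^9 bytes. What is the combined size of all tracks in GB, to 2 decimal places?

Track A: 44 minutes = 2,640 s; 352,800 × 2,640 × 4 × 6 = 22,353,408,000 bytes.
Track B: exactly 64 minutes = 3,840 s; 44,100 × 3,840 × 3 × 2 = 1,016,064,000 bytes.
Track C: 2 h 58 min 26 s = 10,706 s; 32,000 × 10,706 × 2 × 8 = 5,481,472,000 bytes.
Total = 28,850,944,000 bytes = 28.85 GB.

28.85 GB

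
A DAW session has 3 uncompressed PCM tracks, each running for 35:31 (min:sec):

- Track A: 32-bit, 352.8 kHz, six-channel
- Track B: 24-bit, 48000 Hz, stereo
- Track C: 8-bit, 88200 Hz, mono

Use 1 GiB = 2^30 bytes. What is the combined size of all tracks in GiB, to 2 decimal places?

35:31 (min:sec) = 2,131 s.
Track A: 352,800 × 2,131 × 4 × 6 = 18,043,603,200 bytes.
Track B: 48,000 × 2,131 × 3 × 2 = 613,728,000 bytes.
Track C: 88,200 × 2,131 × 1 × 1 = 187,954,200 bytes.
Total = 18,845,285,400 bytes = 17.55 GiB.

17.55 GiB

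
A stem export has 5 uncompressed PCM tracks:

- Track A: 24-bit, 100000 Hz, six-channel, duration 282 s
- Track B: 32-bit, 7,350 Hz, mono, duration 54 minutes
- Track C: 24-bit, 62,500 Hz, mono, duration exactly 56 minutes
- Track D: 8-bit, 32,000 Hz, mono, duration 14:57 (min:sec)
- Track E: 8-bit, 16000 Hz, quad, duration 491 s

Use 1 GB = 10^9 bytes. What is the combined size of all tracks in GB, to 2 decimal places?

1.29 GB

Track A: 100,000 × 282 × 3 × 6 = 507,600,000 bytes.
Track B: 54 minutes = 3,240 s; 7,350 × 3,240 × 4 × 1 = 95,256,000 bytes.
Track C: exactly 56 minutes = 3,360 s; 62,500 × 3,360 × 3 × 1 = 630,000,000 bytes.
Track D: 14:57 (min:sec) = 897 s; 32,000 × 897 × 1 × 1 = 28,704,000 bytes.
Track E: 16,000 × 491 × 1 × 4 = 31,424,000 bytes.
Total = 1,292,984,000 bytes = 1.29 GB.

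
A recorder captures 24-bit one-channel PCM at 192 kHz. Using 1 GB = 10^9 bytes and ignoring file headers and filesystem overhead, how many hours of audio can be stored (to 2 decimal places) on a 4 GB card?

Uncompressed byte rate = 192,000 × 3 × 1 = 576,000 bytes/s.
Capacity = 4 × 1,000,000,000 = 4,000,000,000 bytes.
4,000,000,000 / 576,000 ≈ 6944.44 s → 1.93 hours.

1.93 hours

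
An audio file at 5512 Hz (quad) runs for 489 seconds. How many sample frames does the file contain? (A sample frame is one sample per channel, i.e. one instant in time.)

2,695,368 sample frames

5,512 samples/s × 489 s = 2,695,368 frames.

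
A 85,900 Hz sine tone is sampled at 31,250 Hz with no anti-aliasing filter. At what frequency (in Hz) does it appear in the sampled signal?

7,850 Hz

Nyquist = 31,250/2 = 15,625 Hz; 85,900 Hz exceeds it.
Alias = |85,900 − 3×31,250| = |85,900 − 93,750| = 7,850 Hz.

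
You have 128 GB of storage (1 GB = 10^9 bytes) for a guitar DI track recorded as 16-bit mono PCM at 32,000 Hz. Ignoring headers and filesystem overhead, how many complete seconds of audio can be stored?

Uncompressed byte rate = 32,000 × 2 × 1 = 64,000 bytes/s.
Capacity = 128 × 1,000,000,000 = 128,000,000,000 bytes.
128,000,000,000 / 64,000 ≈ 2000000 s → 2,000,000 seconds.

2,000,000 seconds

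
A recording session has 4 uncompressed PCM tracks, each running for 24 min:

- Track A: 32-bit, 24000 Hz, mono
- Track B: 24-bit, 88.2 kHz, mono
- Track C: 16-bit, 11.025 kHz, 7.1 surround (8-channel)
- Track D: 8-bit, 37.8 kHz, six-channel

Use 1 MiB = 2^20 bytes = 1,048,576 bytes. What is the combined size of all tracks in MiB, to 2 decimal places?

1048.92 MiB

24 min = 1,440 s.
Track A: 24,000 × 1,440 × 4 × 1 = 138,240,000 bytes.
Track B: 88,200 × 1,440 × 3 × 1 = 381,024,000 bytes.
Track C: 11,025 × 1,440 × 2 × 8 = 254,016,000 bytes.
Track D: 37,800 × 1,440 × 1 × 6 = 326,592,000 bytes.
Total = 1,099,872,000 bytes = 1048.92 MiB.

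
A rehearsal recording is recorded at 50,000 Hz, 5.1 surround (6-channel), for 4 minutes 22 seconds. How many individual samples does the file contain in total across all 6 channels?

4 minutes 22 seconds = 262 s.
50,000 × 262 s × 6 ch = 78,600,000 samples.

78,600,000 samples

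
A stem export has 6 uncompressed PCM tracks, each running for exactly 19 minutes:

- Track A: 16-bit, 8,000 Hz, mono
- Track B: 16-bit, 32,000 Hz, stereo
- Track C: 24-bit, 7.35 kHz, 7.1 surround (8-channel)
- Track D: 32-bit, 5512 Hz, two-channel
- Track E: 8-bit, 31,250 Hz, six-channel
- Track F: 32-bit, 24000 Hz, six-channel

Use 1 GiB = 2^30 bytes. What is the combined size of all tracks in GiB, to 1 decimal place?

1.2 GiB

exactly 19 minutes = 1,140 s.
Track A: 8,000 × 1,140 × 2 × 1 = 18,240,000 bytes.
Track B: 32,000 × 1,140 × 2 × 2 = 145,920,000 bytes.
Track C: 7,350 × 1,140 × 3 × 8 = 201,096,000 bytes.
Track D: 5,512 × 1,140 × 4 × 2 = 50,269,440 bytes.
Track E: 31,250 × 1,140 × 1 × 6 = 213,750,000 bytes.
Track F: 24,000 × 1,140 × 4 × 6 = 656,640,000 bytes.
Total = 1,285,915,440 bytes = 1.2 GiB.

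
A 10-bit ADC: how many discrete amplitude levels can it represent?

2^10 = 1,024.

1,024 levels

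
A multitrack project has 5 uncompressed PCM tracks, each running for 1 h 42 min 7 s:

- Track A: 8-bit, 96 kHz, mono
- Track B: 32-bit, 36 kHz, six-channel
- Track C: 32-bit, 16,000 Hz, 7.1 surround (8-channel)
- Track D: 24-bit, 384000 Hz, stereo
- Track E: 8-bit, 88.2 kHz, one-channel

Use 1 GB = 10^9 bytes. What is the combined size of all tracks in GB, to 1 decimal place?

23.7 GB

1 h 42 min 7 s = 6,127 s.
Track A: 96,000 × 6,127 × 1 × 1 = 588,192,000 bytes.
Track B: 36,000 × 6,127 × 4 × 6 = 5,293,728,000 bytes.
Track C: 16,000 × 6,127 × 4 × 8 = 3,137,024,000 bytes.
Track D: 384,000 × 6,127 × 3 × 2 = 14,116,608,000 bytes.
Track E: 88,200 × 6,127 × 1 × 1 = 540,401,400 bytes.
Total = 23,675,953,400 bytes = 23.7 GB.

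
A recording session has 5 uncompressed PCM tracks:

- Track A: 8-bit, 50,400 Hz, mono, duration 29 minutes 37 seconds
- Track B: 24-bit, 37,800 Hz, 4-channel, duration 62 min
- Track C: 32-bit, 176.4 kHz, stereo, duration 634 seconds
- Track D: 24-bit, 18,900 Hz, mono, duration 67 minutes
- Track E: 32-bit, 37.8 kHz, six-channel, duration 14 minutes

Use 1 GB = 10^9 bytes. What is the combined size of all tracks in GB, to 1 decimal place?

Track A: 29 minutes 37 seconds = 1,777 s; 50,400 × 1,777 × 1 × 1 = 89,560,800 bytes.
Track B: 62 min = 3,720 s; 37,800 × 3,720 × 3 × 4 = 1,687,392,000 bytes.
Track C: 176,400 × 634 × 4 × 2 = 894,700,800 bytes.
Track D: 67 minutes = 4,020 s; 18,900 × 4,020 × 3 × 1 = 227,934,000 bytes.
Track E: 14 minutes = 840 s; 37,800 × 840 × 4 × 6 = 762,048,000 bytes.
Total = 3,661,635,600 bytes = 3.7 GB.

3.7 GB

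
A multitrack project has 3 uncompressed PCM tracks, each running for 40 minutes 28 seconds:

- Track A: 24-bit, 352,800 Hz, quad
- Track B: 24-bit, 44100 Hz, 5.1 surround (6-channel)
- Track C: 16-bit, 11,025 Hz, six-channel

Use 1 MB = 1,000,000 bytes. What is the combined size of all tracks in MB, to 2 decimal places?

40 minutes 28 seconds = 2,428 s.
Track A: 352,800 × 2,428 × 3 × 4 = 10,279,180,800 bytes.
Track B: 44,100 × 2,428 × 3 × 6 = 1,927,346,400 bytes.
Track C: 11,025 × 2,428 × 2 × 6 = 321,224,400 bytes.
Total = 12,527,751,600 bytes = 12527.75 MB.

12527.75 MB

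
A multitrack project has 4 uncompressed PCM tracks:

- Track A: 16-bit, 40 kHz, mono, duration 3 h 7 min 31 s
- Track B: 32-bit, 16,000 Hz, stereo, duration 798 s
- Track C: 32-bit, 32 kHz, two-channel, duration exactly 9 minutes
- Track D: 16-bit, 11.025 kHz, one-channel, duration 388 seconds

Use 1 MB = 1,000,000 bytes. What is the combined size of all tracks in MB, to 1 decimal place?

1149.0 MB

Track A: 3 h 7 min 31 s = 11,251 s; 40,000 × 11,251 × 2 × 1 = 900,080,000 bytes.
Track B: 16,000 × 798 × 4 × 2 = 102,144,000 bytes.
Track C: exactly 9 minutes = 540 s; 32,000 × 540 × 4 × 2 = 138,240,000 bytes.
Track D: 11,025 × 388 × 2 × 1 = 8,555,400 bytes.
Total = 1,149,019,400 bytes = 1149.0 MB.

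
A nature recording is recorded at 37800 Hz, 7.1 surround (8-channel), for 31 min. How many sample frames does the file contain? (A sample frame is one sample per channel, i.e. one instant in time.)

31 min = 1,860 s.
37,800 samples/s × 1,860 s = 70,308,000 frames.

70,308,000 sample frames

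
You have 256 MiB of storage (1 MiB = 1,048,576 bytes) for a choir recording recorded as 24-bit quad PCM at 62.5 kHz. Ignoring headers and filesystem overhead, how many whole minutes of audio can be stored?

5 minutes

Uncompressed byte rate = 62,500 × 3 × 4 = 750,000 bytes/s.
Capacity = 256 × 1,048,576 = 268,435,456 bytes.
268,435,456 / 750,000 ≈ 357.91 s → 5 minutes.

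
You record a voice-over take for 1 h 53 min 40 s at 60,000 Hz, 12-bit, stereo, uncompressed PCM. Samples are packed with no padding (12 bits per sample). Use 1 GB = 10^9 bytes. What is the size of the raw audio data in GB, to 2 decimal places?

Duration = 1 h 53 min 40 s = 6,820 s.
Bits = 60,000 × 6,820 × 12 × 2 = 9,820,800,000 bits = 1,227,600,000 bytes.
1,227,600,000 / 1,000,000,000 = 1.23 GB.

1.23 GB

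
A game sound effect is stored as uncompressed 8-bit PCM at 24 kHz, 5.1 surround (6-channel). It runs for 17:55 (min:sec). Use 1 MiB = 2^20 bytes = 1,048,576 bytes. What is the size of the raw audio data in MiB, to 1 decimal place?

Duration = 17:55 (min:sec) = 1,075 s.
Bytes = 24,000 samples/s × 1,075 s × 1 bytes/sample × 6 ch = 154,800,000 bytes.
154,800,000 / 1,048,576 = 147.6 MiB.

147.6 MiB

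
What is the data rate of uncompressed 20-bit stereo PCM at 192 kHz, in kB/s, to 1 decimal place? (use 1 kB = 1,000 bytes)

Bit rate = 192,000 × 20 × 2 = 7,680,000 bits/s.
7,680,000 / 8 = 960,000 B/s = 960.0 kB/s.

960.0 kB/s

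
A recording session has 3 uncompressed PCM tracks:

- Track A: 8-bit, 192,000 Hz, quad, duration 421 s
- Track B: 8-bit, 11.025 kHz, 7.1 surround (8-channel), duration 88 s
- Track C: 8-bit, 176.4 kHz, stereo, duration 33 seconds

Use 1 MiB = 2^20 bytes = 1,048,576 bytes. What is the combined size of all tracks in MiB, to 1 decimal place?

326.9 MiB

Track A: 192,000 × 421 × 1 × 4 = 323,328,000 bytes.
Track B: 11,025 × 88 × 1 × 8 = 7,761,600 bytes.
Track C: 176,400 × 33 × 1 × 2 = 11,642,400 bytes.
Total = 342,732,000 bytes = 326.9 MiB.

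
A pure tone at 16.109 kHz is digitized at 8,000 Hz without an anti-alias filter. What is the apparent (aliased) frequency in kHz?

Nyquist = 8,000/2 = 4,000 Hz; 16,109 Hz exceeds it.
Alias = |16,109 − 2×8,000| = |16,109 − 16,000| = 109 Hz = 0.109 kHz.

0.109 kHz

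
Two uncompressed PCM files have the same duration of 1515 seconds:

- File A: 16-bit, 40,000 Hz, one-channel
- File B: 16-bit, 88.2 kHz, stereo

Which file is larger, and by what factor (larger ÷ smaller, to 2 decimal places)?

File A: 40,000 × 2 × 1 = 80,000 bytes/s.
File B: 88,200 × 2 × 2 = 352,800 bytes/s.
File B is larger; ratio = 534,492,000 / 121,200,000 = 4.41.

File B, by a factor of 4.41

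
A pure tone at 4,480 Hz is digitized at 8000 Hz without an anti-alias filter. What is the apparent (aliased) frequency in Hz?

3,520 Hz

Nyquist = 8,000/2 = 4,000 Hz; 4,480 Hz exceeds it.
Alias = |4,480 − 1×8,000| = |4,480 − 8,000| = 3,520 Hz.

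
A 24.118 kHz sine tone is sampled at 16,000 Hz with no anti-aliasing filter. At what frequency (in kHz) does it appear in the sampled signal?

7.882 kHz

Nyquist = 16,000/2 = 8,000 Hz; 24,118 Hz exceeds it.
Alias = |24,118 − 2×16,000| = |24,118 − 32,000| = 7,882 Hz = 7.882 kHz.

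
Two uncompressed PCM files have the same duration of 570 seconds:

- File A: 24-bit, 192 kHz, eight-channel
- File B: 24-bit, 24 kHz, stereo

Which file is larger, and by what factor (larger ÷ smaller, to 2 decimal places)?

File A, by a factor of 32.00

File A: 192,000 × 3 × 8 = 4,608,000 bytes/s.
File B: 24,000 × 3 × 2 = 144,000 bytes/s.
File A is larger; ratio = 2,626,560,000 / 82,080,000 = 32.00.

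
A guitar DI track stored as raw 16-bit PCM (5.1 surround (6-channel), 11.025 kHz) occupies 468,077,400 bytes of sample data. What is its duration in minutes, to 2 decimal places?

Byte rate = 11,025 × 2 × 6 = 132,300 bytes/s.
Duration = 468,077,400 / 132,300 = 3,538 s.
3,538 s / 60 = 58.97 minutes.

58.97 minutes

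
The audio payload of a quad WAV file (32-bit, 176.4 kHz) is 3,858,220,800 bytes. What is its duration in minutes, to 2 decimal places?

22.78 minutes

Byte rate = 176,400 × 4 × 4 = 2,822,400 bytes/s.
Duration = 3,858,220,800 / 2,822,400 = 1,367 s.
1,367 s / 60 = 22.78 minutes.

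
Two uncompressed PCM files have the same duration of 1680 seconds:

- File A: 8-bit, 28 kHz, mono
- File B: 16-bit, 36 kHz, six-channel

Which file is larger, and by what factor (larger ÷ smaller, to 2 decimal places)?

File B, by a factor of 15.43

File A: 28,000 × 1 × 1 = 28,000 bytes/s.
File B: 36,000 × 2 × 6 = 432,000 bytes/s.
File B is larger; ratio = 725,760,000 / 47,040,000 = 15.43.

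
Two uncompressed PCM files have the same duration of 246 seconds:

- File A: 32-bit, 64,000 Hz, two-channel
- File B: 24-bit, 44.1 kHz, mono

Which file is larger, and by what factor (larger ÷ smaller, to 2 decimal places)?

File A, by a factor of 3.87

File A: 64,000 × 4 × 2 = 512,000 bytes/s.
File B: 44,100 × 3 × 1 = 132,300 bytes/s.
File A is larger; ratio = 125,952,000 / 32,545,800 = 3.87.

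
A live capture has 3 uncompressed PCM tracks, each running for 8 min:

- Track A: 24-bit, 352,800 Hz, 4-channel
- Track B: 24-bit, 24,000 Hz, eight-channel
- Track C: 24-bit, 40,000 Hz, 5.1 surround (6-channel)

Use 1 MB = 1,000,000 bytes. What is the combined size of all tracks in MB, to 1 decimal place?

8 min = 480 s.
Track A: 352,800 × 480 × 3 × 4 = 2,032,128,000 bytes.
Track B: 24,000 × 480 × 3 × 8 = 276,480,000 bytes.
Track C: 40,000 × 480 × 3 × 6 = 345,600,000 bytes.
Total = 2,654,208,000 bytes = 2654.2 MB.

2654.2 MB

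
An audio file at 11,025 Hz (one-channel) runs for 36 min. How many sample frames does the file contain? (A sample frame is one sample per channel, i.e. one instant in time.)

23,814,000 sample frames

36 min = 2,160 s.
11,025 samples/s × 2,160 s = 23,814,000 frames.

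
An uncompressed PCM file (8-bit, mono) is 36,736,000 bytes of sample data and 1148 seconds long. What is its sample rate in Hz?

32,000 Hz

Bytes = sample_rate × seconds × bytes_per_sample × channels.
sample_rate = 36,736,000 / (1,148 × 1 × 1) = 36,736,000 / 1,148 = 32,000 Hz.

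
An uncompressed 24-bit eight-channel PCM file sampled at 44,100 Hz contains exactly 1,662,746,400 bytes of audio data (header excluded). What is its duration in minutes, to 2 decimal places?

Byte rate = 44,100 × 3 × 8 = 1,058,400 bytes/s.
Duration = 1,662,746,400 / 1,058,400 = 1,571 s.
1,571 s / 60 = 26.18 minutes.

26.18 minutes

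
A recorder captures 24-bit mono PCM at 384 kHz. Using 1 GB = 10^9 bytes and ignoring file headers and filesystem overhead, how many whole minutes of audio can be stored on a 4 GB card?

57 minutes

Uncompressed byte rate = 384,000 × 3 × 1 = 1,152,000 bytes/s.
Capacity = 4 × 1,000,000,000 = 4,000,000,000 bytes.
4,000,000,000 / 1,152,000 ≈ 3472.22 s → 57 minutes.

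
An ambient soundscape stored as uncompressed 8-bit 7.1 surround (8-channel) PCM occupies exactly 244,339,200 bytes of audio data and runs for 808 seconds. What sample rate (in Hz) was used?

37,800 Hz

Bytes = sample_rate × seconds × bytes_per_sample × channels.
sample_rate = 244,339,200 / (808 × 1 × 8) = 244,339,200 / 6,464 = 37,800 Hz.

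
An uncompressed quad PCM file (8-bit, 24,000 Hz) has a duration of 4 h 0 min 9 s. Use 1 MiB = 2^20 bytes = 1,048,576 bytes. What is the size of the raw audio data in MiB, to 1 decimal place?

Duration = 4 h 0 min 9 s = 14,409 s.
Bytes = 24,000 samples/s × 14,409 s × 1 bytes/sample × 4 ch = 1,383,264,000 bytes.
1,383,264,000 / 1,048,576 = 1319.2 MiB.

1319.2 MiB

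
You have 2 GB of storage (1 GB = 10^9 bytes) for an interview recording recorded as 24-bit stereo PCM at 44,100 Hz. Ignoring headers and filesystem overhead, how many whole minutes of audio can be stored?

125 minutes

Uncompressed byte rate = 44,100 × 3 × 2 = 264,600 bytes/s.
Capacity = 2 × 1,000,000,000 = 2,000,000,000 bytes.
2,000,000,000 / 264,600 ≈ 7558.58 s → 125 minutes.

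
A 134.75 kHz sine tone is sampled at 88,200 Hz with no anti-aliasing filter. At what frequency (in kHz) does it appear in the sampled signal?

41.65 kHz

Nyquist = 88,200/2 = 44,100 Hz; 134,750 Hz exceeds it.
Alias = |134,750 − 2×88,200| = |134,750 − 176,400| = 41,650 Hz = 41.65 kHz.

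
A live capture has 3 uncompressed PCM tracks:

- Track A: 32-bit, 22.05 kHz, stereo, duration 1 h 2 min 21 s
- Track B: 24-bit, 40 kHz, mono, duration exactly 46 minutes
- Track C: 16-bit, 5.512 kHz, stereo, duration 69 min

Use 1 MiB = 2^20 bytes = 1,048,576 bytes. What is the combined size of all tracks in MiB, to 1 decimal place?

1032.2 MiB

Track A: 1 h 2 min 21 s = 3,741 s; 22,050 × 3,741 × 4 × 2 = 659,912,400 bytes.
Track B: exactly 46 minutes = 2,760 s; 40,000 × 2,760 × 3 × 1 = 331,200,000 bytes.
Track C: 69 min = 4,140 s; 5,512 × 4,140 × 2 × 2 = 91,278,720 bytes.
Total = 1,082,391,120 bytes = 1032.2 MiB.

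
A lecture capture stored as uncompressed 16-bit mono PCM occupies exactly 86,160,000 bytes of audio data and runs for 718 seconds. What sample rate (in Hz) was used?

60,000 Hz

Bytes = sample_rate × seconds × bytes_per_sample × channels.
sample_rate = 86,160,000 / (718 × 2 × 1) = 86,160,000 / 1,436 = 60,000 Hz.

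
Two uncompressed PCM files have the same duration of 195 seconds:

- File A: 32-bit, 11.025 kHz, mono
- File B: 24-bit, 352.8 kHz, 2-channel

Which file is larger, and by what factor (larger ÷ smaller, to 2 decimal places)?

File B, by a factor of 48.00

File A: 11,025 × 4 × 1 = 44,100 bytes/s.
File B: 352,800 × 3 × 2 = 2,116,800 bytes/s.
File B is larger; ratio = 412,776,000 / 8,599,500 = 48.00.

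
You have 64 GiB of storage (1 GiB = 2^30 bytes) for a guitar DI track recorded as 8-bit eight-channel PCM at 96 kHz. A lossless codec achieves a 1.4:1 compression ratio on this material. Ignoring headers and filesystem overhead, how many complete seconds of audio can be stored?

125,269 seconds

Uncompressed byte rate = 96,000 × 1 × 8 = 768,000 bytes/s.
After 1.4:1 compression, effective rate ≈ 548571.43 bytes/s.
Capacity = 64 × 1,073,741,824 = 68,719,476,736 bytes.
68,719,476,736 / effective rate ≈ 125269.88 s → 125,269 seconds.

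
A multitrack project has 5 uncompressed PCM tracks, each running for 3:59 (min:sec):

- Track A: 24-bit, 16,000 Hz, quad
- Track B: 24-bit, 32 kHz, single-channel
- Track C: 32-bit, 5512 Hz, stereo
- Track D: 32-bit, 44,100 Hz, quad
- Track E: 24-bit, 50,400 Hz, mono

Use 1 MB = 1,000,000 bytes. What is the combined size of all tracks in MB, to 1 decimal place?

284.1 MB

3:59 (min:sec) = 239 s.
Track A: 16,000 × 239 × 3 × 4 = 45,888,000 bytes.
Track B: 32,000 × 239 × 3 × 1 = 22,944,000 bytes.
Track C: 5,512 × 239 × 4 × 2 = 10,538,944 bytes.
Track D: 44,100 × 239 × 4 × 4 = 168,638,400 bytes.
Track E: 50,400 × 239 × 3 × 1 = 36,136,800 bytes.
Total = 284,146,144 bytes = 284.1 MB.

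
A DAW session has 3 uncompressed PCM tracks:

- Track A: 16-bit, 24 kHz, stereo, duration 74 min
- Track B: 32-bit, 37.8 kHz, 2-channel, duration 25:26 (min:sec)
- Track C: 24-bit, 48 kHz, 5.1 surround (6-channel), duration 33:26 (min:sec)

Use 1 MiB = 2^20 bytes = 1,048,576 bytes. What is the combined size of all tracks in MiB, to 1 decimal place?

2499.5 MiB

Track A: 74 min = 4,440 s; 24,000 × 4,440 × 2 × 2 = 426,240,000 bytes.
Track B: 25:26 (min:sec) = 1,526 s; 37,800 × 1,526 × 4 × 2 = 461,462,400 bytes.
Track C: 33:26 (min:sec) = 2,006 s; 48,000 × 2,006 × 3 × 6 = 1,733,184,000 bytes.
Total = 2,620,886,400 bytes = 2499.5 MiB.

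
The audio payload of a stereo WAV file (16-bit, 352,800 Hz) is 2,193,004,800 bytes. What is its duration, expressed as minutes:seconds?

25:54

Byte rate = 352,800 × 2 × 2 = 1,411,200 bytes/s.
Duration = 2,193,004,800 / 1,411,200 = 1,554 s.
1,554 s = 25:54.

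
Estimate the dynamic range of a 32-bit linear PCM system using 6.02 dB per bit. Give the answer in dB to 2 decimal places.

32 × 6.02 = 192.64 dB.

192.64 dB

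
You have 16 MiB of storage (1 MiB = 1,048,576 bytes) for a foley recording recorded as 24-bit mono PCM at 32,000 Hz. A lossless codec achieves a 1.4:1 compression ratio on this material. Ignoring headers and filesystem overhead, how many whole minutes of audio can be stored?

Uncompressed byte rate = 32,000 × 3 × 1 = 96,000 bytes/s.
After 1.4:1 compression, effective rate ≈ 68571.43 bytes/s.
Capacity = 16 × 1,048,576 = 16,777,216 bytes.
16,777,216 / effective rate ≈ 244.67 s → 4 minutes.

4 minutes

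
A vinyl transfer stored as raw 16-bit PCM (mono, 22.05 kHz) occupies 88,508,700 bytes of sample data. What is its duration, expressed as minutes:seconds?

Byte rate = 22,050 × 2 × 1 = 44,100 bytes/s.
Duration = 88,508,700 / 44,100 = 2,007 s.
2,007 s = 33:27.

33:27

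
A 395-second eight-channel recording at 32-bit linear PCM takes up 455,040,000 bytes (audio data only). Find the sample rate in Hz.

36,000 Hz

Bytes = sample_rate × seconds × bytes_per_sample × channels.
sample_rate = 455,040,000 / (395 × 4 × 8) = 455,040,000 / 12,640 = 36,000 Hz.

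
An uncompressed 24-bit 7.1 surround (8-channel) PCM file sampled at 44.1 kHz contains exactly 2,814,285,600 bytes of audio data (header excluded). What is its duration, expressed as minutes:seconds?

44:19

Byte rate = 44,100 × 3 × 8 = 1,058,400 bytes/s.
Duration = 2,814,285,600 / 1,058,400 = 2,659 s.
2,659 s = 44:19.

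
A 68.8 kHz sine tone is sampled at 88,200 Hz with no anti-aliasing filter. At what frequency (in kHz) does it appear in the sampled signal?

Nyquist = 88,200/2 = 44,100 Hz; 68,800 Hz exceeds it.
Alias = |68,800 − 1×88,200| = |68,800 − 88,200| = 19,400 Hz = 19.4 kHz.

19.4 kHz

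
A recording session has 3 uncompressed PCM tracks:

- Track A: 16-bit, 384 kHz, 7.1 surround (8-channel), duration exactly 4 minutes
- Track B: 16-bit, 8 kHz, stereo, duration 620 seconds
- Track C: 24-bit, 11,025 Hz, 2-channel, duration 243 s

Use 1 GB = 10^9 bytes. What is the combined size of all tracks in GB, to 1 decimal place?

Track A: exactly 4 minutes = 240 s; 384,000 × 240 × 2 × 8 = 1,474,560,000 bytes.
Track B: 8,000 × 620 × 2 × 2 = 19,840,000 bytes.
Track C: 11,025 × 243 × 3 × 2 = 16,074,450 bytes.
Total = 1,510,474,450 bytes = 1.5 GB.

1.5 GB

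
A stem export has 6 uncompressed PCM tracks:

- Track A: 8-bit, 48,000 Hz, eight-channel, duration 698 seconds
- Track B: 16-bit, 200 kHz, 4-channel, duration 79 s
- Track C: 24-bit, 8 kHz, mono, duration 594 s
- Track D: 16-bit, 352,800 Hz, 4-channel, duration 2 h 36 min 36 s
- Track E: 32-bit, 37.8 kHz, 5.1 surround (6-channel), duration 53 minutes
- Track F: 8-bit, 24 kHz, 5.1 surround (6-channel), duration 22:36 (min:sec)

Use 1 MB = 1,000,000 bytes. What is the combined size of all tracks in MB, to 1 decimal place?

Track A: 48,000 × 698 × 1 × 8 = 268,032,000 bytes.
Track B: 200,000 × 79 × 2 × 4 = 126,400,000 bytes.
Track C: 8,000 × 594 × 3 × 1 = 14,256,000 bytes.
Track D: 2 h 36 min 36 s = 9,396 s; 352,800 × 9,396 × 2 × 4 = 26,519,270,400 bytes.
Track E: 53 minutes = 3,180 s; 37,800 × 3,180 × 4 × 6 = 2,884,896,000 bytes.
Track F: 22:36 (min:sec) = 1,356 s; 24,000 × 1,356 × 1 × 6 = 195,264,000 bytes.
Total = 30,008,118,400 bytes = 30008.1 MB.

30008.1 MB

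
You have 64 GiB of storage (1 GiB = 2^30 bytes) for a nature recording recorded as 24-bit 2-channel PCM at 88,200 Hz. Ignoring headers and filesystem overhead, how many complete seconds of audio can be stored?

Uncompressed byte rate = 88,200 × 3 × 2 = 529,200 bytes/s.
Capacity = 64 × 1,073,741,824 = 68,719,476,736 bytes.
68,719,476,736 / 529,200 ≈ 129855.4 s → 129,855 seconds.

129,855 seconds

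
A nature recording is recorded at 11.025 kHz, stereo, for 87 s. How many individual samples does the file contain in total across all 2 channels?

11,025 × 87 s × 2 ch = 1,918,350 samples.

1,918,350 samples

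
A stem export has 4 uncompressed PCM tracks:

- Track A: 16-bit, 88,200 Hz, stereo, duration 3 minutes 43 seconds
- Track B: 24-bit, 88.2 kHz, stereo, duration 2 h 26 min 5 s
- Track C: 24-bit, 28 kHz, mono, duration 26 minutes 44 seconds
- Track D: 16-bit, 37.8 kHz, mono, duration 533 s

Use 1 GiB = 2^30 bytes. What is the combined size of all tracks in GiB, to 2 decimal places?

Track A: 3 minutes 43 seconds = 223 s; 88,200 × 223 × 2 × 2 = 78,674,400 bytes.
Track B: 2 h 26 min 5 s = 8,765 s; 88,200 × 8,765 × 3 × 2 = 4,638,438,000 bytes.
Track C: 26 minutes 44 seconds = 1,604 s; 28,000 × 1,604 × 3 × 1 = 134,736,000 bytes.
Track D: 37,800 × 533 × 2 × 1 = 40,294,800 bytes.
Total = 4,892,143,200 bytes = 4.56 GiB.

4.56 GiB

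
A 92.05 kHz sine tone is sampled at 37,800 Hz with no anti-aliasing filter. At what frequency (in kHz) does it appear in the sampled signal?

Nyquist = 37,800/2 = 18,900 Hz; 92,050 Hz exceeds it.
Alias = |92,050 − 2×37,800| = |92,050 − 75,600| = 16,450 Hz = 16.45 kHz.

16.45 kHz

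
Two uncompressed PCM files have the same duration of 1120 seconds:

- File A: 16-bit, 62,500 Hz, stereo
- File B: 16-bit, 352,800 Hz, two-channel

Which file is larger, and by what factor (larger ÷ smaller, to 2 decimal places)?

File B, by a factor of 5.64

File A: 62,500 × 2 × 2 = 250,000 bytes/s.
File B: 352,800 × 2 × 2 = 1,411,200 bytes/s.
File B is larger; ratio = 1,580,544,000 / 280,000,000 = 5.64.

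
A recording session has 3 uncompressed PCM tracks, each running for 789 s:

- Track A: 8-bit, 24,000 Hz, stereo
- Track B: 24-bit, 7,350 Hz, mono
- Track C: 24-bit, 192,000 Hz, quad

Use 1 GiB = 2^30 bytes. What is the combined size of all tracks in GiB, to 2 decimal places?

1.74 GiB

Track A: 24,000 × 789 × 1 × 2 = 37,872,000 bytes.
Track B: 7,350 × 789 × 3 × 1 = 17,397,450 bytes.
Track C: 192,000 × 789 × 3 × 4 = 1,817,856,000 bytes.
Total = 1,873,125,450 bytes = 1.74 GiB.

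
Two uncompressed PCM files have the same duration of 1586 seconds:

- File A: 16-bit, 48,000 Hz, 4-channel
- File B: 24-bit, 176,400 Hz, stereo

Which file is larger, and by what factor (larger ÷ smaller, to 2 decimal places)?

File B, by a factor of 2.76

File A: 48,000 × 2 × 4 = 384,000 bytes/s.
File B: 176,400 × 3 × 2 = 1,058,400 bytes/s.
File B is larger; ratio = 1,678,622,400 / 609,024,000 = 2.76.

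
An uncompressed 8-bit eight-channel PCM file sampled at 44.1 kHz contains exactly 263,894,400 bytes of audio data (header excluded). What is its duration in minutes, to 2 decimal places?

12.47 minutes

Byte rate = 44,100 × 1 × 8 = 352,800 bytes/s.
Duration = 263,894,400 / 352,800 = 748 s.
748 s / 60 = 12.47 minutes.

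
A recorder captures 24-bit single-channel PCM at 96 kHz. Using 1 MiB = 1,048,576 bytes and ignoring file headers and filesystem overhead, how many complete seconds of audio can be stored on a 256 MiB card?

932 seconds

Uncompressed byte rate = 96,000 × 3 × 1 = 288,000 bytes/s.
Capacity = 256 × 1,048,576 = 268,435,456 bytes.
268,435,456 / 288,000 ≈ 932.07 s → 932 seconds.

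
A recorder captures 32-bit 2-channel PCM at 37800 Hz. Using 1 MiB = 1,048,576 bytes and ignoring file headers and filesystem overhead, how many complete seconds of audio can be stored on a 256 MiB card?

887 seconds

Uncompressed byte rate = 37,800 × 4 × 2 = 302,400 bytes/s.
Capacity = 256 × 1,048,576 = 268,435,456 bytes.
268,435,456 / 302,400 ≈ 887.68 s → 887 seconds.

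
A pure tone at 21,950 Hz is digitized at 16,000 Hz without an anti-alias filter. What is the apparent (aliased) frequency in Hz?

Nyquist = 16,000/2 = 8,000 Hz; 21,950 Hz exceeds it.
Alias = |21,950 − 1×16,000| = |21,950 − 16,000| = 5,950 Hz.

5,950 Hz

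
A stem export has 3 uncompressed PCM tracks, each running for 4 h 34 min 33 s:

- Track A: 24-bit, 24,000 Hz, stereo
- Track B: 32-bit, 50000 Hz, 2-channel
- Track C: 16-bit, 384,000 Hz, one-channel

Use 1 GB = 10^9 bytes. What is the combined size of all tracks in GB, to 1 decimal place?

21.6 GB

4 h 34 min 33 s = 16,473 s.
Track A: 24,000 × 16,473 × 3 × 2 = 2,372,112,000 bytes.
Track B: 50,000 × 16,473 × 4 × 2 = 6,589,200,000 bytes.
Track C: 384,000 × 16,473 × 2 × 1 = 12,651,264,000 bytes.
Total = 21,612,576,000 bytes = 21.6 GB.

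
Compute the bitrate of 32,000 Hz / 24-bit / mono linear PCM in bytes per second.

Bit rate = 32,000 × 24 × 1 = 768,000 bits/s.
768,000 / 8 = 96,000 bytes/s.

96,000 bytes/s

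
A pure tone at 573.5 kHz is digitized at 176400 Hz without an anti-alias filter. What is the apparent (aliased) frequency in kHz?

44.3 kHz

Nyquist = 176,400/2 = 88,200 Hz; 573,500 Hz exceeds it.
Alias = |573,500 − 3×176,400| = |573,500 − 529,200| = 44,300 Hz = 44.3 kHz.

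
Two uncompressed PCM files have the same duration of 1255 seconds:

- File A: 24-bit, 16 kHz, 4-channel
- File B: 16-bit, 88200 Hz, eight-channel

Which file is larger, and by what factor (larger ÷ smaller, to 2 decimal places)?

File A: 16,000 × 3 × 4 = 192,000 bytes/s.
File B: 88,200 × 2 × 8 = 1,411,200 bytes/s.
File B is larger; ratio = 1,771,056,000 / 240,960,000 = 7.35.

File B, by a factor of 7.35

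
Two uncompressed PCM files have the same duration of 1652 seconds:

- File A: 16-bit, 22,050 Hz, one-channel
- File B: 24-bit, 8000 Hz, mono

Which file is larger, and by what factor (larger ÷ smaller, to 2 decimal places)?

File A: 22,050 × 2 × 1 = 44,100 bytes/s.
File B: 8,000 × 3 × 1 = 24,000 bytes/s.
File A is larger; ratio = 72,853,200 / 39,648,000 = 1.84.

File A, by a factor of 1.84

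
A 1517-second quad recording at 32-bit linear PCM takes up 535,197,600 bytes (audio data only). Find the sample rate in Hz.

22,050 Hz

Bytes = sample_rate × seconds × bytes_per_sample × channels.
sample_rate = 535,197,600 / (1,517 × 4 × 4) = 535,197,600 / 24,272 = 22,050 Hz.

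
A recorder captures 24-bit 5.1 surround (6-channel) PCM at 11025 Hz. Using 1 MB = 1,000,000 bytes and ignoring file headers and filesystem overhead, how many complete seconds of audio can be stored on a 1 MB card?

5 seconds

Uncompressed byte rate = 11,025 × 3 × 6 = 198,450 bytes/s.
Capacity = 1 × 1,000,000 = 1,000,000 bytes.
1,000,000 / 198,450 ≈ 5.04 s → 5 seconds.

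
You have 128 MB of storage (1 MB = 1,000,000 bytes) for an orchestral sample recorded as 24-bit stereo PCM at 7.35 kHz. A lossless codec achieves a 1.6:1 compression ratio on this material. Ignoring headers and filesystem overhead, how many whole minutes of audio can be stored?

Uncompressed byte rate = 7,350 × 3 × 2 = 44,100 bytes/s.
After 1.6:1 compression, effective rate ≈ 27562.5 bytes/s.
Capacity = 128 × 1,000,000 = 128,000,000 bytes.
128,000,000 / effective rate ≈ 4643.99 s → 77 minutes.

77 minutes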